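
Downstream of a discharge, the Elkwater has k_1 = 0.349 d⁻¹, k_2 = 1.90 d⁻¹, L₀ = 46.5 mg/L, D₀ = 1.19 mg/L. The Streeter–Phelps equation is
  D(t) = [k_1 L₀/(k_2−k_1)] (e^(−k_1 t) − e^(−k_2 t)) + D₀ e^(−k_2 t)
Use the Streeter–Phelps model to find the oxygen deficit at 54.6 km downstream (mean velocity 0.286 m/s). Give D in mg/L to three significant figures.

Travel time t = x/v = 54.6 km / (0.286 m/s) = 54600 m / 0.286 m/s = 190900 s = 2.210 d.
k_1 L₀/(k_2−k_1) = 0.349×46.5/(1.90−0.349) = 16.23/1.551 = 10.46 mg/L.
e^(−k_1 t) = e^(−0.349×2.210) = 0.4625; e^(−k_2 t) = e^(−1.90×2.210) = 0.01502.
D = 10.46 × (0.4625 − 0.01502) + 1.19 × 0.01502 = 4.682 + 0.01788 = 4.700 mg/L.

D ≈ 4.70 mg/L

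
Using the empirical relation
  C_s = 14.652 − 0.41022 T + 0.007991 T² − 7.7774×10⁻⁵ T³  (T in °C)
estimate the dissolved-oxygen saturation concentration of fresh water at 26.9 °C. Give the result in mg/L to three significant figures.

C_s ≈ 7.89 mg/L

C_s = 14.652 − 0.41022×26.9 + 0.007991×26.9² − 7.7774×10⁻⁵×26.9³ = 7.886 mg/L.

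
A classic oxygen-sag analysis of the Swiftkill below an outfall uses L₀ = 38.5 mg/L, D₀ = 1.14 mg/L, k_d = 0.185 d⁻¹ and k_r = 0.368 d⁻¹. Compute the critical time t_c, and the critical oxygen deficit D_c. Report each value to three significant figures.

With k_r/k_d = 1.989 and 1 − D₀(k_r−k_d)/(k_d L₀) = 0.9707,
t_c = ln(1.989 × 0.9707) / (0.368 − 0.185) = ln(1.931) / 0.1830 = 0.6580/0.1830 = 3.596 d.
L(t_c) = L₀ e^(−k_d t_c) = 38.5 × 0.5142 = 19.80 mg/L, and at the critical point k_r D_c = k_d L, so D_c = (0.185/0.368) × 19.80 = 9.952 mg/L.

t_c ≈ 3.60 d; D_c ≈ 9.95 mg/L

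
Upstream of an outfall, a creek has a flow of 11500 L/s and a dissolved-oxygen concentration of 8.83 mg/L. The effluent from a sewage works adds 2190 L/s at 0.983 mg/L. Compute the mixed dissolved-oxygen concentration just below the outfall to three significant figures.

Flow-weighted mixing: C = (Q_r C_r + Q_w C_w)/(Q_r + Q_w)
= (11500×8.83 + 2190×0.983)/(11500 + 2190) = 103700/13690 = 7.575 mg/L.

7.57 mg/L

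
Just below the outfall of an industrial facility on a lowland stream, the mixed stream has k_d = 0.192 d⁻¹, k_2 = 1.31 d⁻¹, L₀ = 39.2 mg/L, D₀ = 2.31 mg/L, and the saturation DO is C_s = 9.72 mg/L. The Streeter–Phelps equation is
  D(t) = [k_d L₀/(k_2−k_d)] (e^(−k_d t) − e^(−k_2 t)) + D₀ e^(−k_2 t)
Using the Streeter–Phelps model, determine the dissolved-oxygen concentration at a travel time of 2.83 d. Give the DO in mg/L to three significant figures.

k_d L₀/(k_2−k_d) = 0.192×39.2/(1.31−0.192) = 7.526/1.118 = 6.732 mg/L.
e^(−k_d t) = e^(−0.192×2.830) = 0.5808; e^(−k_2 t) = e^(−1.31×2.830) = 0.02454.
D = 6.732 × (0.5808 − 0.02454) + 2.31 × 0.02454 = 3.745 + 0.05670 = 3.801 mg/L.
DO = C_s − D = 9.72 − 3.801 = 5.919 mg/L.

DO ≈ 5.92 mg/L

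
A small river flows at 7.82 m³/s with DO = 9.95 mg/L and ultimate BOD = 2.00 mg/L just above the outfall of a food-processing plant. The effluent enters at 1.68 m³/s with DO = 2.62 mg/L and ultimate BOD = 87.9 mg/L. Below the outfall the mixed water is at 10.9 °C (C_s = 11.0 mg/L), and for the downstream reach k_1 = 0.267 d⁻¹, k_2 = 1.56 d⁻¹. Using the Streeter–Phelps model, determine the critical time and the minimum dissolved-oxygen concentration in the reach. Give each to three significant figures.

Mixed DO = (7.82×9.95 + 1.68×2.62)/(7.82+1.68) = 82.21/9.500 = 8.654 mg/L.
Mixed L₀ = (7.82×2.00 + 1.68×87.9)/(9.500) = 163.3/9.500 = 17.19 mg/L.
Initial deficit D₀ = C_s − DO₀ = 11.0 − 8.654 = 2.346 mg/L.
t_c = (1/1.293) ln[(1.56/0.267)(1 − 2.346×1.293/(0.267×17.19))] = 0.7734 × ln(1.981) = 0.5287 d.
D_c = (0.267/1.56) × 17.19 × e^(−0.267×0.5287) = 0.1712 × 17.19 × 0.8684 = 2.555 mg/L.
Minimum DO = 11.0 − 2.555 = 8.445 mg/L.

t_c ≈ 0.529 d; minimum DO ≈ 8.45 mg/L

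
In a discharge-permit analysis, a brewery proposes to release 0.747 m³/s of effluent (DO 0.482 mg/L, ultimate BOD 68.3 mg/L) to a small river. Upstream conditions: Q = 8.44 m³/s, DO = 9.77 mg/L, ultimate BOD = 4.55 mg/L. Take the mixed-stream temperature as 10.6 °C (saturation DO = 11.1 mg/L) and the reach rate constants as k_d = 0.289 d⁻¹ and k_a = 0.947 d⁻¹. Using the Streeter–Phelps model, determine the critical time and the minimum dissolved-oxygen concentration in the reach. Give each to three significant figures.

Mixed DO = (8.44×9.77 + 0.747×0.482)/(8.44+0.747) = 82.82/9.187 = 9.015 mg/L.
Mixed L₀ = (8.44×4.55 + 0.747×68.3)/(9.187) = 89.42/9.187 = 9.734 mg/L.
Initial deficit D₀ = C_s − DO₀ = 11.1 − 9.015 = 2.085 mg/L.
t_c = (1/0.6580) ln[(0.947/0.289)(1 − 2.085×0.6580/(0.289×9.734))] = 1.520 × ln(1.679) = 0.7871 d.
D_c = (0.289/0.947) × 9.734 × e^(−0.289×0.7871) = 0.3052 × 9.734 × 0.7965 = 2.366 mg/L.
Minimum DO = 11.1 − 2.366 = 8.734 mg/L.

t_c ≈ 0.787 d; minimum DO ≈ 8.73 mg/L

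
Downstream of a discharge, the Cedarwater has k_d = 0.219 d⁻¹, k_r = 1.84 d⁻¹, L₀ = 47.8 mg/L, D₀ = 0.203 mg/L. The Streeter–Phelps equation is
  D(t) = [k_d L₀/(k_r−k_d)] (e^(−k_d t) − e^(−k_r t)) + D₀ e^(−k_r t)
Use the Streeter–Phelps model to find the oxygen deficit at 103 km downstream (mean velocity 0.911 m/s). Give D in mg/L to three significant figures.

Travel time t = x/v = 103 km / (0.911 m/s) = 103000 m / 0.911 m/s = 113100 s = 1.309 d.
k_d L₀/(k_r−k_d) = 0.219×47.8/(1.84−0.219) = 10.47/1.621 = 6.458 mg/L.
e^(−k_d t) = e^(−0.219×1.309) = 0.7508; e^(−k_r t) = e^(−1.84×1.309) = 0.09001.
D = 6.458 × (0.7508 − 0.09001) + 0.203 × 0.09001 = 4.267 + 0.01827 = 4.286 mg/L.

D ≈ 4.29 mg/L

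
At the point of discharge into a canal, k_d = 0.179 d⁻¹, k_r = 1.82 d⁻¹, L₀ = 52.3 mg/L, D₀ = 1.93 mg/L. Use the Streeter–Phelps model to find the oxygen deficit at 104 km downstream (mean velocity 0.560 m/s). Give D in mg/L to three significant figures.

D ≈ 3.81 mg/L

Travel time t = x/v = 104 km / (0.560 m/s) = 104000 m / 0.560 m/s = 185700 s = 2.149 d.
k_d L₀/(k_r−k_d) = 0.179×52.3/(1.82−0.179) = 9.362/1.641 = 5.705 mg/L.
e^(−k_d t) = e^(−0.179×2.149) = 0.6806; e^(−k_r t) = e^(−1.82×2.149) = 0.02000.
D = 5.705 × (0.6806 − 0.02000) + 1.93 × 0.02000 = 3.769 + 0.03860 = 3.807 mg/L.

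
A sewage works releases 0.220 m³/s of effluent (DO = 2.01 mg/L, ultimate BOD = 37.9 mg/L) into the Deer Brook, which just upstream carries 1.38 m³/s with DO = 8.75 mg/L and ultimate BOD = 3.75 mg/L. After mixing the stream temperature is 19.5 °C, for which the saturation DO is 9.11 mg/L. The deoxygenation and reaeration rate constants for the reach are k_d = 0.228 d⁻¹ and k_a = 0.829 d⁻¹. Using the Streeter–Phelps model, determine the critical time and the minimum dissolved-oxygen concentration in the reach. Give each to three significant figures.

t_c ≈ 1.29 d; minimum DO ≈ 7.38 mg/L

Mixed DO = (1.38×8.75 + 0.220×2.01)/(1.38+0.220) = 12.52/1.600 = 7.823 mg/L.
Mixed L₀ = (1.38×3.75 + 0.220×37.9)/(1.600) = 13.51/1.600 = 8.446 mg/L.
Initial deficit D₀ = C_s − DO₀ = 9.11 − 7.823 = 1.287 mg/L.
t_c = (1/0.6010) ln[(0.829/0.228)(1 − 1.287×0.6010/(0.228×8.446))] = 1.664 × ln(2.176) = 1.293 d.
D_c = (0.228/0.829) × 8.446 × e^(−0.228×1.293) = 0.2750 × 8.446 × 0.7446 = 1.730 mg/L.
Minimum DO = 9.11 − 1.730 = 7.380 mg/L.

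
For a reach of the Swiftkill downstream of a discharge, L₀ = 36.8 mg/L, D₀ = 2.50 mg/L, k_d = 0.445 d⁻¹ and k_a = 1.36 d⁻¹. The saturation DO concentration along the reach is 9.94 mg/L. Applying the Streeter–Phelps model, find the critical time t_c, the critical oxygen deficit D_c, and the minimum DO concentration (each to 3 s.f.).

t_c = [1/(k_a−k_d)] ln[(k_a/k_d)(1 − D₀(k_a−k_d)/(k_d L₀))]
= [1/(1.36−0.445)] ln[(1.36/0.445)(1 − 2.50×0.9150/(0.445×36.8))]
= (1/0.9150) ln[3.056 × 0.8603] = 1.093 × ln(2.629) = 1.093 × 0.9667 = 1.057 d.
L(t_c) = L₀ e^(−k_d t_c) = 36.8 × 0.6249 = 23.00 mg/L, and at the critical point k_a D_c = k_d L, so D_c = (0.445/1.36) × 23.00 = 7.525 mg/L.
Minimum DO = C_s − D_c = 9.94 − 7.525 = 2.415 mg/L.

t_c ≈ 1.06 d; D_c ≈ 7.52 mg/L; min DO ≈ 2.42 mg/L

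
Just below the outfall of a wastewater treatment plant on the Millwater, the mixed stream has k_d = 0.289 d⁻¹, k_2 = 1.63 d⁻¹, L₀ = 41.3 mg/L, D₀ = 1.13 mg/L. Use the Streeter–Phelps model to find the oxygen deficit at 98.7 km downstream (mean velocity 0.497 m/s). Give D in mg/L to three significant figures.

D ≈ 4.40 mg/L

Travel time t = x/v = 98.7 km / (0.497 m/s) = 98700 m / 0.497 m/s = 198600 s = 2.299 d.
k_d L₀/(k_2−k_d) = 0.289×41.3/(1.63−0.289) = 11.94/1.341 = 8.901 mg/L.
e^(−k_d t) = e^(−0.289×2.299) = 0.5146; e^(−k_2 t) = e^(−1.63×2.299) = 0.02360.
D = 8.901 × (0.5146 − 0.02360) + 1.13 × 0.02360 = 4.371 + 0.02667 = 4.397 mg/L.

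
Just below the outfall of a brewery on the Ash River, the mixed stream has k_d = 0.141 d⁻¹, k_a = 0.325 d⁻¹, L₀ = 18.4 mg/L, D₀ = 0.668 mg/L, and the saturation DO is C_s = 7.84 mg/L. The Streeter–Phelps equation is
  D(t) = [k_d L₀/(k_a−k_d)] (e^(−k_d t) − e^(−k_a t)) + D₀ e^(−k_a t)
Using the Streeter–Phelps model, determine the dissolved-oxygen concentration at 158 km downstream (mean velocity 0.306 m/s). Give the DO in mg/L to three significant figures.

Travel time t = x/v = 158 km / (0.306 m/s) = 158000 m / 0.306 m/s = 516300 s = 5.976 d.
k_d L₀/(k_a−k_d) = 0.141×18.4/(0.325−0.141) = 2.594/0.1840 = 14.10 mg/L.
e^(−k_d t) = e^(−0.141×5.976) = 0.4306; e^(−k_a t) = e^(−0.325×5.976) = 0.1434.
D = 14.10 × (0.4306 − 0.1434) + 0.668 × 0.1434 = 4.049 + 0.09578 = 4.145 mg/L.
DO = C_s − D = 7.84 − 4.145 = 3.695 mg/L.

DO ≈ 3.69 mg/L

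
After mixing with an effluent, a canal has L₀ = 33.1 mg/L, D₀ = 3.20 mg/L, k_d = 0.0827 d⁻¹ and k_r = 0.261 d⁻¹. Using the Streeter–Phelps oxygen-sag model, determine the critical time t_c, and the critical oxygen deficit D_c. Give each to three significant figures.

t_c ≈ 5.13 d; D_c ≈ 6.86 mg/L

t_c = [1/(k_r−k_d)] ln[(k_r/k_d)(1 − D₀(k_r−k_d)/(k_d L₀))]
= [1/(0.261−0.0827)] ln[(0.261/0.0827)(1 − 3.20×0.1783/(0.0827×33.1))]
= (1/0.1783) ln[3.156 × 0.7916] = 5.609 × ln(2.498) = 5.609 × 0.9156 = 5.135 d.
D_c = (k_d/k_r) L₀ e^(−k_d t_c) = (0.0827/0.261) × 33.1 × e^(−0.0827×5.135) = 0.3169 × 33.1 × 0.6540 = 6.859 mg/L.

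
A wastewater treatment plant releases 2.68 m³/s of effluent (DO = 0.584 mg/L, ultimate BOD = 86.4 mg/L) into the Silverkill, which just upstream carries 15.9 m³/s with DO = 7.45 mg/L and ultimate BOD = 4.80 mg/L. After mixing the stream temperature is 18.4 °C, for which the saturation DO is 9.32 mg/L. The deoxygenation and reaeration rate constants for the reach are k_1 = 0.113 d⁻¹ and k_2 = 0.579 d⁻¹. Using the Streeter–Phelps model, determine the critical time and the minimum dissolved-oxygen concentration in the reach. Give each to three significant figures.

t_c ≈ 0.836 d; minimum DO ≈ 6.38 mg/L

Mixed DO = (15.9×7.45 + 2.68×0.584)/(15.9+2.68) = 120.0/18.58 = 6.460 mg/L.
Mixed L₀ = (15.9×4.80 + 2.68×86.4)/(18.58) = 307.9/18.58 = 16.57 mg/L.
Initial deficit D₀ = C_s − DO₀ = 9.32 − 6.460 = 2.860 mg/L.
t_c = (1/0.4660) ln[(0.579/0.113)(1 − 2.860×0.4660/(0.113×16.57))] = 2.146 × ln(1.476) = 0.8360 d.
D_c = (0.113/0.579) × 16.57 × e^(−0.113×0.8360) = 0.1952 × 16.57 × 0.9099 = 2.942 mg/L.
Minimum DO = 9.32 − 2.942 = 6.378 mg/L.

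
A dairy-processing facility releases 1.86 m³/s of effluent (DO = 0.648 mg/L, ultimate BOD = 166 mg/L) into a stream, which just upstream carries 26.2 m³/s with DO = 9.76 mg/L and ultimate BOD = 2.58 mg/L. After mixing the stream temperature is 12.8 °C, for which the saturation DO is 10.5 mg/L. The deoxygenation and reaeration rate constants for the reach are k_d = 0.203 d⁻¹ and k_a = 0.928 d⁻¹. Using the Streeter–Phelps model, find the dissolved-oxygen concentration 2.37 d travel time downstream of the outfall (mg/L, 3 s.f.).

DO ≈ 8.45 mg/L

Mixed DO = (26.2×9.76 + 1.86×0.648)/(26.2+1.86) = 256.9/28.06 = 9.156 mg/L.
Mixed L₀ = (26.2×2.58 + 1.86×166)/(28.06) = 376.4/28.06 = 13.41 mg/L.
Initial deficit D₀ = C_s − DO₀ = 10.5 − 9.156 = 1.344 mg/L.
D(2.37) = [0.203×13.41/(0.928−0.203)](e^(−0.203×2.37) − e^(−0.928×2.37)) + 1.344 e^(−0.928×2.37)
= 3.756 × (0.6181 − 0.1109) + 1.344 × 0.1109 = 2.054 mg/L.
DO = 10.5 − 2.054 = 8.446 mg/L.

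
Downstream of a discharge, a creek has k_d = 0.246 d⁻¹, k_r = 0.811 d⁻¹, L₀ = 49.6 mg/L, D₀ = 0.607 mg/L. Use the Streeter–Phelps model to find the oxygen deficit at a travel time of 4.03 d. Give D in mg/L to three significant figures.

k_d L₀/(k_r−k_d) = 0.246×49.6/(0.811−0.246) = 12.20/0.5650 = 21.60 mg/L.
e^(−k_d t) = e^(−0.246×4.030) = 0.3711; e^(−k_r t) = e^(−0.811×4.030) = 0.03807.
D = 21.60 × (0.3711 − 0.03807) + 0.607 × 0.03807 = 7.191 + 0.02311 = 7.214 mg/L.

D ≈ 7.21 mg/L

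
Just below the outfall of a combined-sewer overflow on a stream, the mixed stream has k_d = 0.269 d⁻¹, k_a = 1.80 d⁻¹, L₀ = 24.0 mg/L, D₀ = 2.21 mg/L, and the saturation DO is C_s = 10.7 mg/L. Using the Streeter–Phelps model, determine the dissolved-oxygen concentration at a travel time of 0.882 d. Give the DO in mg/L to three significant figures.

DO ≈ 7.78 mg/L

k_d L₀/(k_a−k_d) = 0.269×24.0/(1.80−0.269) = 6.456/1.531 = 4.217 mg/L.
e^(−k_d t) = e^(−0.269×0.8820) = 0.7888; e^(−k_a t) = e^(−1.80×0.8820) = 0.2044.
D = 4.217 × (0.7888 − 0.2044) + 2.21 × 0.2044 = 2.464 + 0.4518 = 2.916 mg/L.
DO = C_s − D = 10.7 − 2.916 = 7.784 mg/L.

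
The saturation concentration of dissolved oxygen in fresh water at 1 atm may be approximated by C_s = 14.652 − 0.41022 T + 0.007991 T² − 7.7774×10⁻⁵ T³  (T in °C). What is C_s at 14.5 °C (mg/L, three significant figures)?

C_s = 14.652 − 0.41022×14.5 + 0.007991×14.5² − 7.7774×10⁻⁵×14.5³ = 10.15 mg/L.

C_s ≈ 10.1 mg/L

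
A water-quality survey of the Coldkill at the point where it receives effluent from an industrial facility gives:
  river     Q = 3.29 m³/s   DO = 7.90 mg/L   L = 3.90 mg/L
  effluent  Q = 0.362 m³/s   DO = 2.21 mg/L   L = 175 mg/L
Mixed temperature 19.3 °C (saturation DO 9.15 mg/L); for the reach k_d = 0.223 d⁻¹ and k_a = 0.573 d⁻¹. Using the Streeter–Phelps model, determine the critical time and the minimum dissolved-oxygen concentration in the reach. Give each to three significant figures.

t_c ≈ 2.28 d; minimum DO ≈ 4.26 mg/L

Mixed DO = (3.29×7.90 + 0.362×2.21)/(3.29+0.362) = 26.79/3.652 = 7.336 mg/L.
Mixed L₀ = (3.29×3.90 + 0.362×175)/(3.652) = 76.18/3.652 = 20.86 mg/L.
Initial deficit D₀ = C_s − DO₀ = 9.15 − 7.336 = 1.814 mg/L.
t_c = (1/0.3500) ln[(0.573/0.223)(1 − 1.814×0.3500/(0.223×20.86))] = 2.857 × ln(2.219) = 2.277 d.
D_c = (0.223/0.573) × 20.86 × e^(−0.223×2.277) = 0.3892 × 20.86 × 0.6018 = 4.886 mg/L.
Minimum DO = 9.15 − 4.886 = 4.264 mg/L.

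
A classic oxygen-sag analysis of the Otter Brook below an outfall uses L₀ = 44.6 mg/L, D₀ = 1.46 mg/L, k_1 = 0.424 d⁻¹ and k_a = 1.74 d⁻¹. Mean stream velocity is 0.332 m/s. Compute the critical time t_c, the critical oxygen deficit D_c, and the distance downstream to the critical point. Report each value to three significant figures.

t_c ≈ 0.991 d; D_c ≈ 7.14 mg/L; x_c ≈ 28.4 km

t_c = [1/(k_a−k_1)] ln[(k_a/k_1)(1 − D₀(k_a−k_1)/(k_1 L₀))]
= [1/(1.74−0.424)] ln[(1.74/0.424)(1 − 1.46×1.316/(0.424×44.6))]
= (1/1.316) ln[4.104 × 0.8984] = 0.7599 × ln(3.687) = 0.7599 × 1.305 = 0.9915 d.
D_c = (k_1/k_a) L₀ e^(−k_1 t_c) = (0.424/1.74) × 44.6 × e^(−0.424×0.9915) = 0.2437 × 44.6 × 0.6568 = 7.138 mg/L.
x_c = v t_c = 0.332 m/s × 0.9915 d × 86400 s/d = 28440 m ≈ 28.4 km.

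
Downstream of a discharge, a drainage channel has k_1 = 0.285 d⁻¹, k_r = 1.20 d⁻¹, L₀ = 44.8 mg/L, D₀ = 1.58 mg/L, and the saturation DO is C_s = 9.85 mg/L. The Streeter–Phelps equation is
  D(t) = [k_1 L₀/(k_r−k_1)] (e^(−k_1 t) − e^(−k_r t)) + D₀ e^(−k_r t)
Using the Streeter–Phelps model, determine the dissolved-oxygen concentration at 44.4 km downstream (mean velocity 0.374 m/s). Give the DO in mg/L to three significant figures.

Travel time t = x/v = 44.4 km / (0.374 m/s) = 44400 m / 0.374 m/s = 118700 s = 1.374 d.
k_1 L₀/(k_r−k_1) = 0.285×44.8/(1.20−0.285) = 12.77/0.9150 = 13.95 mg/L.
e^(−k_1 t) = e^(−0.285×1.374) = 0.6760; e^(−k_r t) = e^(−1.20×1.374) = 0.1923.
D = 13.95 × (0.6760 − 0.1923) + 1.58 × 0.1923 = 6.750 + 0.3038 = 7.053 mg/L.
DO = C_s − D = 9.85 − 7.053 = 2.797 mg/L.

DO ≈ 2.80 mg/L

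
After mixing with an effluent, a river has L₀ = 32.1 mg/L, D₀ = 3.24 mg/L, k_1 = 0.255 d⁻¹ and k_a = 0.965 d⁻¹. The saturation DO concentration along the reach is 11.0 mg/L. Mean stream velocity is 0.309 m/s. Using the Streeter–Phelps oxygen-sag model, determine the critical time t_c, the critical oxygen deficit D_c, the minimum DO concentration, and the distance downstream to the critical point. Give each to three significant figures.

t_c ≈ 1.41 d; D_c ≈ 5.92 mg/L; min DO ≈ 5.08 mg/L; x_c ≈ 37.6 km

t_c = [1/(k_a−k_1)] ln[(k_a/k_1)(1 − D₀(k_a−k_1)/(k_1 L₀))]
= [1/(0.965−0.255)] ln[(0.965/0.255)(1 − 3.24×0.7100/(0.255×32.1))]
= (1/0.7100) ln[3.784 × 0.7190] = 1.408 × ln(2.721) = 1.408 × 1.001 = 1.410 d.
D_c = (k_1/k_a) L₀ e^(−k_1 t_c) = (0.255/0.965) × 32.1 × e^(−0.255×1.410) = 0.2642 × 32.1 × 0.6980 = 5.921 mg/L.
Minimum DO = C_s − D_c = 11.0 − 5.921 = 5.079 mg/L.
x_c = v t_c = 0.309 m/s × 1.410 d × 86400 s/d = 37640 m ≈ 37.6 km.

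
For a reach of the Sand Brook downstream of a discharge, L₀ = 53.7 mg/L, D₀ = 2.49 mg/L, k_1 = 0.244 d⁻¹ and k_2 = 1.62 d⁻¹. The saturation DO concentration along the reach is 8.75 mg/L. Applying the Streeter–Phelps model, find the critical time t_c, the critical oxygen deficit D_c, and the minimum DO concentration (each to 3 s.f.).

t_c ≈ 1.16 d; D_c ≈ 6.10 mg/L; min DO ≈ 2.65 mg/L

t_c = [1/(k_2−k_1)] ln[(k_2/k_1)(1 − D₀(k_2−k_1)/(k_1 L₀))]
= [1/(1.62−0.244)] ln[(1.62/0.244)(1 − 2.49×1.376/(0.244×53.7))]
= (1/1.376) ln[6.639 × 0.7385] = 0.7267 × ln(4.903) = 0.7267 × 1.590 = 1.155 d.
D_c = (k_1/k_2) L₀ e^(−k_1 t_c) = (0.244/1.62) × 53.7 × e^(−0.244×1.155) = 0.1506 × 53.7 × 0.7543 = 6.101 mg/L.
Minimum DO = C_s − D_c = 8.75 − 6.101 = 2.649 mg/L.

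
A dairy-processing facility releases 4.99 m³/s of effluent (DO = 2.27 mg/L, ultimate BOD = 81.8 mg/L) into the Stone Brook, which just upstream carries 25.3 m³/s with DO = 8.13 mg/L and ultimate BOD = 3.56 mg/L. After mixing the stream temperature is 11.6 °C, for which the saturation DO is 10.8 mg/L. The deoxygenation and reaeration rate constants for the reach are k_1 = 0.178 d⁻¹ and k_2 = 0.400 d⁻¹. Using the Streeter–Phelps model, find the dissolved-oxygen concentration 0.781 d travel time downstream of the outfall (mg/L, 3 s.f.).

DO ≈ 6.31 mg/L

Mixed DO = (25.3×8.13 + 4.99×2.27)/(25.3+4.99) = 217.0/30.29 = 7.165 mg/L.
Mixed L₀ = (25.3×3.56 + 4.99×81.8)/(30.29) = 498.2/30.29 = 16.45 mg/L.
Initial deficit D₀ = C_s − DO₀ = 10.8 − 7.165 = 3.635 mg/L.
D(0.781) = [0.178×16.45/(0.400−0.178)](e^(−0.178×0.781) − e^(−0.400×0.781)) + 3.635 e^(−0.400×0.781)
= 13.19 × (0.8702 − 0.7317) + 3.635 × 0.7317 = 4.487 mg/L.
DO = 10.8 − 4.487 = 6.313 mg/L.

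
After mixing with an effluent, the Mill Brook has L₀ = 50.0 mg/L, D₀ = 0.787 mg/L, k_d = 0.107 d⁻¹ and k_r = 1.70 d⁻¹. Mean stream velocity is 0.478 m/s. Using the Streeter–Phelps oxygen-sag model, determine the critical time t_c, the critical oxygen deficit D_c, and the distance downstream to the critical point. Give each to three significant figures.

t_c = [1/(k_r−k_d)] ln[(k_r/k_d)(1 − D₀(k_r−k_d)/(k_d L₀))]
= [1/(1.70−0.107)] ln[(1.70/0.107)(1 − 0.787×1.593/(0.107×50.0))]
= (1/1.593) ln[15.89 × 0.7657] = 0.6277 × ln(12.16) = 0.6277 × 2.499 = 1.568 d.
D_c = (k_d/k_r) L₀ e^(−k_d t_c) = (0.107/1.70) × 50.0 × e^(−0.107×1.568) = 0.06294 × 50.0 × 0.8455 = 2.661 mg/L.
x_c = v t_c = 0.478 m/s × 1.568 d × 86400 s/d = 64780 m ≈ 64.8 km.

t_c ≈ 1.57 d; D_c ≈ 2.66 mg/L; x_c ≈ 64.8 km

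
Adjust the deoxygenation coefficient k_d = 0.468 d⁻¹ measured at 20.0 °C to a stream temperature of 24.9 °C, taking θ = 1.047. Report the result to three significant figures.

k_d(T₂) = k_d(T₁) · θ^(T₂−T₁) = 0.468 × 1.047^(24.9−20.0)
= 0.468 × 1.047^4.90 = 0.468 × 1.252 = 0.5861 d⁻¹.

k_d ≈ 0.586 d⁻¹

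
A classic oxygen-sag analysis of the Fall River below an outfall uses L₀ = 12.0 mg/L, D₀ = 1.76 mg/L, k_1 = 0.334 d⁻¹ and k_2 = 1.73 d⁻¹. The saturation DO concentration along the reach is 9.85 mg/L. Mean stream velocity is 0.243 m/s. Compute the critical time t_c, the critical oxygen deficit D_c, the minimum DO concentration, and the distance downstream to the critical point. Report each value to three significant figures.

t_c = [1/(k_2−k_1)] ln[(k_2/k_1)(1 − D₀(k_2−k_1)/(k_1 L₀))]
= [1/(1.73−0.334)] ln[(1.73/0.334)(1 − 1.76×1.396/(0.334×12.0))]
= (1/1.396) ln[5.180 × 0.3870] = 0.7163 × ln(2.004) = 0.7163 × 0.6954 = 0.4981 d.
D_c = (k_1/k_2) L₀ e^(−k_1 t_c) = (0.334/1.73) × 12.0 × e^(−0.334×0.4981) = 0.1931 × 12.0 × 0.8467 = 1.962 mg/L.
Minimum DO = C_s − D_c = 9.85 − 1.962 = 7.888 mg/L.
x_c = v t_c = 0.243 m/s × 0.4981 d × 86400 s/d = 10460 m ≈ 10.5 km.

t_c ≈ 0.498 d; D_c ≈ 1.96 mg/L; min DO ≈ 7.89 mg/L; x_c ≈ 10.5 km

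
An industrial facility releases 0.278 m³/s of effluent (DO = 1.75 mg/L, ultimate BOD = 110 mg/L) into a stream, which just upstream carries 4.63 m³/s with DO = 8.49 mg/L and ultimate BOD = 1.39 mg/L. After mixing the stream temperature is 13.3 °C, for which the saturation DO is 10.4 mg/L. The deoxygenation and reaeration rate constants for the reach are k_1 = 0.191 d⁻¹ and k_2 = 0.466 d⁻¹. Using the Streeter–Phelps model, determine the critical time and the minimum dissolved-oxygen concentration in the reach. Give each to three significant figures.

Mixed DO = (4.63×8.49 + 0.278×1.75)/(4.63+0.278) = 39.80/4.908 = 8.108 mg/L.
Mixed L₀ = (4.63×1.39 + 0.278×110)/(4.908) = 37.02/4.908 = 7.542 mg/L.
Initial deficit D₀ = C_s − DO₀ = 10.4 − 8.108 = 2.292 mg/L.
t_c = (1/0.2750) ln[(0.466/0.191)(1 − 2.292×0.2750/(0.191×7.542))] = 3.636 × ln(1.372) = 1.151 d.
D_c = (0.191/0.466) × 7.542 × e^(−0.191×1.151) = 0.4099 × 7.542 × 0.8026 = 2.481 mg/L.
Minimum DO = 10.4 − 2.481 = 7.919 mg/L.

t_c ≈ 1.15 d; minimum DO ≈ 7.92 mg/L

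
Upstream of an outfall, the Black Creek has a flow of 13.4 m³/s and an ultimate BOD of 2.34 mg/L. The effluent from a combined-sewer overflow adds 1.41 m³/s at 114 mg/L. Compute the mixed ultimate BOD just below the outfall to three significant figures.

13.0 mg/L

Flow-weighted mixing: C = (Q_r C_r + Q_w C_w)/(Q_r + Q_w)
= (13.4×2.34 + 1.41×114)/(13.4 + 1.41) = 192.1/14.81 = 12.97 mg/L.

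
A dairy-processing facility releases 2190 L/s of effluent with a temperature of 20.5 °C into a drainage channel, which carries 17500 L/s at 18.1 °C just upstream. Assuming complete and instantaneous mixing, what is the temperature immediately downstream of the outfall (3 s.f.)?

Flow-weighted mixing: C = (Q_r C_r + Q_w C_w)/(Q_r + Q_w)
= (17500×18.1 + 2190×20.5)/(17500 + 2190) = 361600/19690 = 18.37 °C.

18.4 °C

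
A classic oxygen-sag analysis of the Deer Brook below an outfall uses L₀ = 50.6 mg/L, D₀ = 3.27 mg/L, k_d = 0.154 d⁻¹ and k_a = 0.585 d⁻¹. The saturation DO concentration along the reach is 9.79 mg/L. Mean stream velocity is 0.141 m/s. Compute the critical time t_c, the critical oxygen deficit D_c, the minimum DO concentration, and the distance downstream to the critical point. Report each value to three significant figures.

At the critical point dD/dt = 0, so k_d L₀ e^(−k_d t) = k_a D. Substituting D(t) from the Streeter–Phelps equation and solving for t gives
t_c = ln[(k_a/k_d)(1 − D₀(k_a−k_d)/(k_d L₀))] / (k_a−k_d).
Here k_a−k_d = 0.4310 d⁻¹ and 1 − D₀(k_a−k_d)/(k_d L₀) = 1 − 3.27×0.4310/(0.154×50.6) = 0.8191, so
t_c = ln(3.799 × 0.8191) / 0.4310 = 1.135 / 0.4310 = 2.634 d.
D_c = (k_d/k_a) L₀ e^(−k_d t_c) = (0.154/0.585) × 50.6 × e^(−0.154×2.634) = 0.2632 × 50.6 × 0.6666 = 8.879 mg/L.
Minimum DO = C_s − D_c = 9.79 − 8.879 = 0.9110 mg/L.
x_c = v t_c = 0.141 m/s × 2.634 d × 86400 s/d = 32090 m ≈ 32.1 km.

t_c ≈ 2.63 d; D_c ≈ 8.88 mg/L; min DO ≈ 0.911 mg/L; x_c ≈ 32.1 km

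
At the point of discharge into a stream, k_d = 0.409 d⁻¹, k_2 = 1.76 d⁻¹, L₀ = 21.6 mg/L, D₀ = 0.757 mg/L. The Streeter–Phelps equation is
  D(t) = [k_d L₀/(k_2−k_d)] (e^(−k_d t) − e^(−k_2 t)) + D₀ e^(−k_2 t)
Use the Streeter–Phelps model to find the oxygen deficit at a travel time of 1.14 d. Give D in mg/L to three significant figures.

D ≈ 3.32 mg/L

k_d L₀/(k_2−k_d) = 0.409×21.6/(1.76−0.409) = 8.834/1.351 = 6.539 mg/L.
e^(−k_d t) = e^(−0.409×1.140) = 0.6273; e^(−k_2 t) = e^(−1.76×1.140) = 0.1345.
D = 6.539 × (0.6273 − 0.1345) + 0.757 × 0.1345 = 3.223 + 0.1018 = 3.325 mg/L.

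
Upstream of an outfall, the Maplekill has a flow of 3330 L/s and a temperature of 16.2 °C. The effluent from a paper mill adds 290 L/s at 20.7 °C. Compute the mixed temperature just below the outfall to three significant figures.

16.6 °C

Flow-weighted mixing: C = (Q_r C_r + Q_w C_w)/(Q_r + Q_w)
= (3330×16.2 + 290×20.7)/(3330 + 290) = 59950/3620 = 16.56 °C.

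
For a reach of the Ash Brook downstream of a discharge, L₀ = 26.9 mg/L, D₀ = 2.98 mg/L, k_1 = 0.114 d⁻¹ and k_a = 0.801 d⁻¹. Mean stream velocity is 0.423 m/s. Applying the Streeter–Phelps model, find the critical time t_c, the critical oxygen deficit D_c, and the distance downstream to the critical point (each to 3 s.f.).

With k_a/k_1 = 7.026 and 1 − D₀(k_a−k_1)/(k_1 L₀) = 0.3324,
t_c = ln(7.026 × 0.3324) / (0.801 − 0.114) = ln(2.336) / 0.6870 = 0.8482/0.6870 = 1.235 d.
D_c = (k_1/k_a) L₀ e^(−k_1 t_c) = (0.114/0.801) × 26.9 × e^(−0.114×1.235) = 0.1423 × 26.9 × 0.8687 = 3.326 mg/L.
x_c = v t_c = 0.423 m/s × 1.235 d × 86400 s/d = 45130 m ≈ 45.1 km.

t_c ≈ 1.23 d; D_c ≈ 3.33 mg/L; x_c ≈ 45.1 km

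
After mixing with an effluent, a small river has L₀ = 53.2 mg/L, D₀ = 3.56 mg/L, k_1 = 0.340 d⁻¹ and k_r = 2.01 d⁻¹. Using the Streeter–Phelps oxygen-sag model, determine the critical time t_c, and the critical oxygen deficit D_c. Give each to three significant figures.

t_c ≈ 0.825 d; D_c ≈ 6.80 mg/L

t_c = [1/(k_r−k_1)] ln[(k_r/k_1)(1 − D₀(k_r−k_1)/(k_1 L₀))]
= [1/(2.01−0.340)] ln[(2.01/0.340)(1 − 3.56×1.670/(0.340×53.2))]
= (1/1.670) ln[5.912 × 0.6713] = 0.5988 × ln(3.969) = 0.5988 × 1.378 = 0.8254 d.
D_c = (k_1/k_r) L₀ e^(−k_1 t_c) = (0.340/2.01) × 53.2 × e^(−0.340×0.8254) = 0.1692 × 53.2 × 0.7553 = 6.797 mg/L.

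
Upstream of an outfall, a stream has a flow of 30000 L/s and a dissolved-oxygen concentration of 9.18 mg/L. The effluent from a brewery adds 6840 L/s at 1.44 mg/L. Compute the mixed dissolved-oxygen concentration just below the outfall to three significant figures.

7.74 mg/L

Flow-weighted mixing: C = (Q_r C_r + Q_w C_w)/(Q_r + Q_w)
= (30000×9.18 + 6840×1.44)/(30000 + 6840) = 285200/36840 = 7.743 mg/L.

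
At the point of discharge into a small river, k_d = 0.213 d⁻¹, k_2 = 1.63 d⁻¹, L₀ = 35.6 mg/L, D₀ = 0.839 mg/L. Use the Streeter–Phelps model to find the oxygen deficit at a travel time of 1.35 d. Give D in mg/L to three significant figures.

k_d L₀/(k_2−k_d) = 0.213×35.6/(1.63−0.213) = 7.583/1.417 = 5.351 mg/L.
e^(−k_d t) = e^(−0.213×1.350) = 0.7501; e^(−k_2 t) = e^(−1.63×1.350) = 0.1107.
D = 5.351 × (0.7501 − 0.1107) + 0.839 × 0.1107 = 3.421 + 0.09292 = 3.514 mg/L.

D ≈ 3.51 mg/L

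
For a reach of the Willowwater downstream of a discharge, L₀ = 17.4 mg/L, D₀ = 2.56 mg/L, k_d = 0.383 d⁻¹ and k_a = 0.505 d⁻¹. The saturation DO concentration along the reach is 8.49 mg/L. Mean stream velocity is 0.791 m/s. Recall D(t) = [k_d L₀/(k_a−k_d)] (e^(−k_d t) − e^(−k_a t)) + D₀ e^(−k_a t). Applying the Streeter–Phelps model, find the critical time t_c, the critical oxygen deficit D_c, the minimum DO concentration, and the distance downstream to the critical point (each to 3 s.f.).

With k_a/k_d = 1.319 and 1 − D₀(k_a−k_d)/(k_d L₀) = 0.9531,
t_c = ln(1.319 × 0.9531) / (0.505 − 0.383) = ln(1.257) / 0.1220 = 0.2285/0.1220 = 1.873 d.
D_c = (k_d/k_a) L₀ e^(−k_d t_c) = (0.383/0.505) × 17.4 × e^(−0.383×1.873) = 0.7584 × 17.4 × 0.4880 = 6.440 mg/L.
Minimum DO = C_s − D_c = 8.49 − 6.440 = 2.050 mg/L.
x_c = v t_c = 0.791 m/s × 1.873 d × 86400 s/d = 128000 m ≈ 128 km.

t_c ≈ 1.87 d; D_c ≈ 6.44 mg/L; min DO ≈ 2.05 mg/L; x_c ≈ 128 km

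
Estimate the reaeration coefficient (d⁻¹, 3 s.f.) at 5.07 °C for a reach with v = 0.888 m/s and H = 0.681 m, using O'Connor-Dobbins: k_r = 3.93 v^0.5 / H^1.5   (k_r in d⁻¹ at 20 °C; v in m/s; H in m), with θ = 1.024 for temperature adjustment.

k_r ≈ 4.62 d⁻¹

k_r(20) = 3.93 × 0.888^0.5 / 0.681^1.5 = 3.93 × 0.9423 / 0.5620 = 6.590 d⁻¹.
k_r(5.07) = 6.590 × 1.024^(5.07−20) = 6.590 × 0.7018 = 4.625 d⁻¹.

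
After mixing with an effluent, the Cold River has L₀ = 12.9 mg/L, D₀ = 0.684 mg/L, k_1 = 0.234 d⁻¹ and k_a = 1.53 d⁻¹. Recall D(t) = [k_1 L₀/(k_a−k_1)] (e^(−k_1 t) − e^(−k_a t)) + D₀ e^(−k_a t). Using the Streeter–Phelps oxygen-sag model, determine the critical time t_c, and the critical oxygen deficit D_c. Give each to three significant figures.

At the critical point dD/dt = 0, so k_1 L₀ e^(−k_1 t) = k_a D. Substituting D(t) from the Streeter–Phelps equation and solving for t gives
t_c = ln[(k_a/k_1)(1 − D₀(k_a−k_1)/(k_1 L₀))] / (k_a−k_1).
Here k_a−k_1 = 1.296 d⁻¹ and 1 − D₀(k_a−k_1)/(k_1 L₀) = 1 − 0.684×1.296/(0.234×12.9) = 0.7063, so
t_c = ln(6.538 × 0.7063) / 1.296 = 1.530 / 1.296 = 1.181 d.
D_c = (k_1/k_a) L₀ e^(−k_1 t_c) = (0.234/1.53) × 12.9 × e^(−0.234×1.181) = 0.1529 × 12.9 × 0.7586 = 1.497 mg/L.

t_c ≈ 1.18 d; D_c ≈ 1.50 mg/L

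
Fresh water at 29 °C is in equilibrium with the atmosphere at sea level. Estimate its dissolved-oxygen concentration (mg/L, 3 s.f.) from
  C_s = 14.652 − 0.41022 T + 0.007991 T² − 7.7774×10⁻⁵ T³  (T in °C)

C_s ≈ 7.58 mg/L

C_s = 14.652 − 0.41022×29 + 0.007991×29² − 7.7774×10⁻⁵×29³ = 7.579 mg/L.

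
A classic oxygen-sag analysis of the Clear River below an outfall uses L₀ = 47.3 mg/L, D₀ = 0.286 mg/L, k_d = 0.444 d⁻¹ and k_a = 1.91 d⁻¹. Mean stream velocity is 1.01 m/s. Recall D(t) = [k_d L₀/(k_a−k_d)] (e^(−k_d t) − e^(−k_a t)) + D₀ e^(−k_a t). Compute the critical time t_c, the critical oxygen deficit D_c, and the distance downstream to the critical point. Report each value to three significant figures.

t_c = [1/(k_a−k_d)] ln[(k_a/k_d)(1 − D₀(k_a−k_d)/(k_d L₀))]
= [1/(1.91−0.444)] ln[(1.91/0.444)(1 − 0.286×1.466/(0.444×47.3))]
= (1/1.466) ln[4.302 × 0.9800] = 0.6821 × ln(4.216) = 0.6821 × 1.439 = 0.9815 d.
D_c = (k_d/k_a) L₀ e^(−k_d t_c) = (0.444/1.91) × 47.3 × e^(−0.444×0.9815) = 0.2325 × 47.3 × 0.6468 = 7.111 mg/L.
x_c = v t_c = 1.01 m/s × 0.9815 d × 86400 s/d = 85650 m ≈ 85.6 km.

t_c ≈ 0.981 d; D_c ≈ 7.11 mg/L; x_c ≈ 85.6 km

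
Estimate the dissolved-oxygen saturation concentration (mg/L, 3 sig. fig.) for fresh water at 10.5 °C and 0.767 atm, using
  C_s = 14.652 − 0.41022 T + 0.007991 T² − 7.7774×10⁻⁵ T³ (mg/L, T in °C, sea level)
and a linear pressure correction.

C_s ≈ 8.54 mg/L

At sea level: C_s = 14.652 − 0.41022×10.5 + 0.007991×10.5² − 7.7774×10⁻⁵×10.5³ = 11.14 mg/L.
Pressure correction: C_s' = 11.14 × 0.767 = 8.541 mg/L.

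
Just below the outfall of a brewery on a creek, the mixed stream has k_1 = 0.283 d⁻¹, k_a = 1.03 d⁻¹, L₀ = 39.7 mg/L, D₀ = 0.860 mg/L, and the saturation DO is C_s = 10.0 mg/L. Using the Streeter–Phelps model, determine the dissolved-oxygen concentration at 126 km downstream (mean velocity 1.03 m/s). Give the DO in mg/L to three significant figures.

Travel time t = x/v = 126 km / (1.03 m/s) = 126000 m / 1.03 m/s = 122300 s = 1.416 d.
k_1 L₀/(k_a−k_1) = 0.283×39.7/(1.03−0.283) = 11.24/0.7470 = 15.04 mg/L.
e^(−k_1 t) = e^(−0.283×1.416) = 0.6699; e^(−k_a t) = e^(−1.03×1.416) = 0.2326.
D = 15.04 × (0.6699 − 0.2326) + 0.860 × 0.2326 = 6.576 + 0.2001 = 6.776 mg/L.
DO = C_s − D = 10.0 − 6.776 = 3.224 mg/L.

DO ≈ 3.22 mg/L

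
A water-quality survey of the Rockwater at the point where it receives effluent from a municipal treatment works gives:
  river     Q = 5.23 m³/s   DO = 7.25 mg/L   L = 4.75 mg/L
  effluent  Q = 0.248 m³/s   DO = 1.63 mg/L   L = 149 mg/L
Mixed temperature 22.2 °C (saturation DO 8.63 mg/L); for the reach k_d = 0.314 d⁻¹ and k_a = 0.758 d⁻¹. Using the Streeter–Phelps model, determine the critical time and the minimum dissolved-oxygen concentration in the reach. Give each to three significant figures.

Mixed DO = (5.23×7.25 + 0.248×1.63)/(5.23+0.248) = 38.32/5.478 = 6.996 mg/L.
Mixed L₀ = (5.23×4.75 + 0.248×149)/(5.478) = 61.79/5.478 = 11.28 mg/L.
Initial deficit D₀ = C_s − DO₀ = 8.63 − 6.996 = 1.634 mg/L.
t_c = (1/0.4440) ln[(0.758/0.314)(1 − 1.634×0.4440/(0.314×11.28))] = 2.252 × ln(1.919) = 1.469 d.
D_c = (0.314/0.758) × 11.28 × e^(−0.314×1.469) = 0.4142 × 11.28 × 0.6306 = 2.947 mg/L.
Minimum DO = 8.63 − 2.947 = 5.683 mg/L.

t_c ≈ 1.47 d; minimum DO ≈ 5.68 mg/L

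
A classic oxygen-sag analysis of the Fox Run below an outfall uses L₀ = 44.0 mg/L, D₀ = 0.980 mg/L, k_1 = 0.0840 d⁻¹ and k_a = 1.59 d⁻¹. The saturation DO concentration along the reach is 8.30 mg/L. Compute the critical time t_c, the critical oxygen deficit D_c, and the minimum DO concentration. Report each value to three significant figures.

t_c = [1/(k_a−k_1)] ln[(k_a/k_1)(1 − D₀(k_a−k_1)/(k_1 L₀))]
= [1/(1.59−0.0840)] ln[(1.59/0.0840)(1 − 0.980×1.506/(0.0840×44.0))]
= (1/1.506) ln[18.93 × 0.6007] = 0.6640 × ln(11.37) = 0.6640 × 2.431 = 1.614 d.
D_c = (k_1/k_a) L₀ e^(−k_1 t_c) = (0.0840/1.59) × 44.0 × e^(−0.0840×1.614) = 0.05283 × 44.0 × 0.8732 = 2.030 mg/L.
Minimum DO = C_s − D_c = 8.30 − 2.030 = 6.270 mg/L.

t_c ≈ 1.61 d; D_c ≈ 2.03 mg/L; min DO ≈ 6.27 mg/L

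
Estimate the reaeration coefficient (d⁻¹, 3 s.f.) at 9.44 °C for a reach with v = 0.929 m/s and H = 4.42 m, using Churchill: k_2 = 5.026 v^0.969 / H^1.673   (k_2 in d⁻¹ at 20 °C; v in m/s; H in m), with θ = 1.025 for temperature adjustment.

k_2(20) = 5.026 × 0.929^0.969 / 4.42^1.673 = 5.026 × 0.9311 / 12.02 = 0.3894 d⁻¹.
k_2(9.44) = 0.3894 × 1.025^(9.44−20) = 0.3894 × 0.7705 = 0.3001 d⁻¹.

k_2 ≈ 0.300 d⁻¹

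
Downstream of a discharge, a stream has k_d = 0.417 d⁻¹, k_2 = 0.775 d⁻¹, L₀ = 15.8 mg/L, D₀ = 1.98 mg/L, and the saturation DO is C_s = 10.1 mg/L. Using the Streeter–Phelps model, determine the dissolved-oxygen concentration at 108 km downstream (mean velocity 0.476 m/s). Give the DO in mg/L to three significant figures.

Travel time t = x/v = 108 km / (0.476 m/s) = 108000 m / 0.476 m/s = 226900 s = 2.626 d.
k_d L₀/(k_2−k_d) = 0.417×15.8/(0.775−0.417) = 6.589/0.3580 = 18.40 mg/L.
e^(−k_d t) = e^(−0.417×2.626) = 0.3345; e^(−k_2 t) = e^(−0.775×2.626) = 0.1307.
D = 18.40 × (0.3345 − 0.1307) + 1.98 × 0.1307 = 3.752 + 0.2587 = 4.011 mg/L.
DO = C_s − D = 10.1 − 4.011 = 6.089 mg/L.

DO ≈ 6.09 mg/L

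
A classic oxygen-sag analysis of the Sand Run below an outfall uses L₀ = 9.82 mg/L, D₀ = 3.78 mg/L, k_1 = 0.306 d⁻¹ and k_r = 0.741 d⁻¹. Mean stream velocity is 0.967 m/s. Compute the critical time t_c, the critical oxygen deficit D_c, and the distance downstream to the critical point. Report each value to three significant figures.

t_c = [1/(k_r−k_1)] ln[(k_r/k_1)(1 − D₀(k_r−k_1)/(k_1 L₀))]
= [1/(0.741−0.306)] ln[(0.741/0.306)(1 − 3.78×0.4350/(0.306×9.82))]
= (1/0.4350) ln[2.422 × 0.4528] = 2.299 × ln(1.096) = 2.299 × 0.09211 = 0.2117 d.
D_c = (k_1/k_r) L₀ e^(−k_1 t_c) = (0.306/0.741) × 9.82 × e^(−0.306×0.2117) = 0.4130 × 9.82 × 0.9373 = 3.801 mg/L.
x_c = v t_c = 0.967 m/s × 0.2117 d × 86400 s/d = 17690 m ≈ 17.7 km.

t_c ≈ 0.212 d; D_c ≈ 3.80 mg/L; x_c ≈ 17.7 km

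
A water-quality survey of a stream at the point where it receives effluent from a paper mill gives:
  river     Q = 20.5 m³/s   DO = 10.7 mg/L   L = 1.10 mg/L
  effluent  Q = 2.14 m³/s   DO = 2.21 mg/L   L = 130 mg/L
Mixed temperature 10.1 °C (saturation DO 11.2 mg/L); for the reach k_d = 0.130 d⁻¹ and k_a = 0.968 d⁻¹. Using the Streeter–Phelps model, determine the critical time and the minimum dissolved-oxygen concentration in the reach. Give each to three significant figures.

Mixed DO = (20.5×10.7 + 2.14×2.21)/(20.5+2.14) = 224.1/22.64 = 9.897 mg/L.
Mixed L₀ = (20.5×1.10 + 2.14×130)/(22.64) = 300.8/22.64 = 13.28 mg/L.
Initial deficit D₀ = C_s − DO₀ = 11.2 − 9.897 = 1.303 mg/L.
t_c = (1/0.8380) ln[(0.968/0.130)(1 − 1.303×0.8380/(0.130×13.28))] = 1.193 × ln(2.740) = 1.203 d.
D_c = (0.130/0.968) × 13.28 × e^(−0.130×1.203) = 0.1343 × 13.28 × 0.8553 = 1.526 mg/L.
Minimum DO = 11.2 − 1.526 = 9.674 mg/L.

t_c ≈ 1.20 d; minimum DO ≈ 9.67 mg/L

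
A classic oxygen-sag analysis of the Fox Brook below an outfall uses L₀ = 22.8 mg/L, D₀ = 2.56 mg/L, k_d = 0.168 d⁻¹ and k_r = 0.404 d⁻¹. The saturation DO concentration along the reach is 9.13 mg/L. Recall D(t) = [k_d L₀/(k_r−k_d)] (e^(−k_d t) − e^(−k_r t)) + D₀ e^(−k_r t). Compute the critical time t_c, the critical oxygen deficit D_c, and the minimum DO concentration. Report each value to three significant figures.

t_c = [1/(k_r−k_d)] ln[(k_r/k_d)(1 − D₀(k_r−k_d)/(k_d L₀))]
= [1/(0.404−0.168)] ln[(0.404/0.168)(1 − 2.56×0.2360/(0.168×22.8))]
= (1/0.2360) ln[2.405 × 0.8423] = 4.237 × ln(2.025) = 4.237 × 0.7058 = 2.991 d.
D_c = (k_d/k_r) L₀ e^(−k_d t_c) = (0.168/0.404) × 22.8 × e^(−0.168×2.991) = 0.4158 × 22.8 × 0.6051 = 5.737 mg/L.
Minimum DO = C_s − D_c = 9.13 − 5.737 = 3.393 mg/L.

t_c ≈ 2.99 d; D_c ≈ 5.74 mg/L; min DO ≈ 3.39 mg/L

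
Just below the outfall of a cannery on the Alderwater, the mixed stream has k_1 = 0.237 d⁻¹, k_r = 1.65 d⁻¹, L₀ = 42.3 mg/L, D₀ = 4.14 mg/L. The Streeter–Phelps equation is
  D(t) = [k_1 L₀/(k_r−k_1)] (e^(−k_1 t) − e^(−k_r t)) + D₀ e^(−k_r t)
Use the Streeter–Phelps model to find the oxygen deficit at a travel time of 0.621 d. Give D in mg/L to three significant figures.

D ≈ 5.06 mg/L

k_1 L₀/(k_r−k_1) = 0.237×42.3/(1.65−0.237) = 10.03/1.413 = 7.095 mg/L.
e^(−k_1 t) = e^(−0.237×0.6210) = 0.8631; e^(−k_r t) = e^(−1.65×0.6210) = 0.3589.
D = 7.095 × (0.8631 − 0.3589) + 4.14 × 0.3589 = 3.577 + 1.486 = 5.063 mg/L.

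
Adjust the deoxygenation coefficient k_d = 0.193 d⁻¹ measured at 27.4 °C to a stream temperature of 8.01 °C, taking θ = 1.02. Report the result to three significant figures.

k_d(T₂) = k_d(T₁) · θ^(T₂−T₁) = 0.193 × 1.02^(8.01−27.4)
= 0.193 × 1.02^-19.4 = 0.193 × 0.6811 = 0.1315 d⁻¹.

k_d ≈ 0.131 d⁻¹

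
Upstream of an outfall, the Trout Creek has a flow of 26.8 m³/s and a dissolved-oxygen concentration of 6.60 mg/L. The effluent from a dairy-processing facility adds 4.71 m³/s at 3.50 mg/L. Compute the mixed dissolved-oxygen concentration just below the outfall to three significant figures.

Flow-weighted mixing: C = (Q_r C_r + Q_w C_w)/(Q_r + Q_w)
= (26.8×6.60 + 4.71×3.50)/(26.8 + 4.71) = 193.4/31.51 = 6.137 mg/L.

6.14 mg/L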